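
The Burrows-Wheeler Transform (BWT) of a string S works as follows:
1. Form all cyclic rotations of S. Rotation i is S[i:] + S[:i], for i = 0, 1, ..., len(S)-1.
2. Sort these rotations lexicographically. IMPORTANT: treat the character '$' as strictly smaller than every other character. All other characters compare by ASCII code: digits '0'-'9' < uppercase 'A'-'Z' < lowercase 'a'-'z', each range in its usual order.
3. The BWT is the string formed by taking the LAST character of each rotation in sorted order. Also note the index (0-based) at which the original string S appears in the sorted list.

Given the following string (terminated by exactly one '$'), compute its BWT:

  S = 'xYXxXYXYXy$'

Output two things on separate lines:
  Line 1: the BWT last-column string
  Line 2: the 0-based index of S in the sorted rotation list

All 11 rotations (rotation i = S[i:]+S[:i]):
  rot[0] = xYXxXYXYXy$
  rot[1] = YXxXYXYXy$x
  rot[2] = XxXYXYXy$xY
  rot[3] = xXYXYXy$xYX
  rot[4] = XYXYXy$xYXx
  rot[5] = YXYXy$xYXxX
  rot[6] = XYXy$xYXxXY
  rot[7] = YXy$xYXxXYX
  rot[8] = Xy$xYXxXYXY
  rot[9] = y$xYXxXYXYX
  rot[10] = $xYXxXYXYXy
Sorted (with $ < everything):
  sorted[0] = $xYXxXYXYXy  (last char: 'y')
  sorted[1] = XYXYXy$xYXx  (last char: 'x')
  sorted[2] = XYXy$xYXxXY  (last char: 'Y')
  sorted[3] = XxXYXYXy$xY  (last char: 'Y')
  sorted[4] = Xy$xYXxXYXY  (last char: 'Y')
  sorted[5] = YXYXy$xYXxX  (last char: 'X')
  sorted[6] = YXxXYXYXy$x  (last char: 'x')
  sorted[7] = YXy$xYXxXYX  (last char: 'X')
  sorted[8] = xXYXYXy$xYX  (last char: 'X')
  sorted[9] = xYXxXYXYXy$  (last char: '$')
  sorted[10] = y$xYXxXYXYX  (last char: 'X')
Last column: yxYYYXxXX$X
Original string S is at sorted index 9

Answer: yxYYYXxXX$X
9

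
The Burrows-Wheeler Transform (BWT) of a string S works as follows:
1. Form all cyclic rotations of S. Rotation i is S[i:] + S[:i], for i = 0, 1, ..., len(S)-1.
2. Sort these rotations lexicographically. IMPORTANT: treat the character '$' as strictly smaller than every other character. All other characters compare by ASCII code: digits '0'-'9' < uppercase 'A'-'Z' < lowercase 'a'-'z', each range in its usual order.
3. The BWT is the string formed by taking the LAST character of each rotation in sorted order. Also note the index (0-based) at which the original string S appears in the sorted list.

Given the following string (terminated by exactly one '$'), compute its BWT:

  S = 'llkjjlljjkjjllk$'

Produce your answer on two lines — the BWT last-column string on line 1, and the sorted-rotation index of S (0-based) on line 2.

All 16 rotations (rotation i = S[i:]+S[:i]):
  rot[0] = llkjjlljjkjjllk$
  rot[1] = lkjjlljjkjjllk$l
  rot[2] = kjjlljjkjjllk$ll
  rot[3] = jjlljjkjjllk$llk
  rot[4] = jlljjkjjllk$llkj
  rot[5] = lljjkjjllk$llkjj
  rot[6] = ljjkjjllk$llkjjl
  rot[7] = jjkjjllk$llkjjll
  rot[8] = jkjjllk$llkjjllj
  rot[9] = kjjllk$llkjjlljj
  rot[10] = jjllk$llkjjlljjk
  rot[11] = jllk$llkjjlljjkj
  rot[12] = llk$llkjjlljjkjj
  rot[13] = lk$llkjjlljjkjjl
  rot[14] = k$llkjjlljjkjjll
  rot[15] = $llkjjlljjkjjllk
Sorted (with $ < everything):
  sorted[0] = $llkjjlljjkjjllk  (last char: 'k')
  sorted[1] = jjkjjllk$llkjjll  (last char: 'l')
  sorted[2] = jjlljjkjjllk$llk  (last char: 'k')
  sorted[3] = jjllk$llkjjlljjk  (last char: 'k')
  sorted[4] = jkjjllk$llkjjllj  (last char: 'j')
  sorted[5] = jlljjkjjllk$llkj  (last char: 'j')
  sorted[6] = jllk$llkjjlljjkj  (last char: 'j')
  sorted[7] = k$llkjjlljjkjjll  (last char: 'l')
  sorted[8] = kjjlljjkjjllk$ll  (last char: 'l')
  sorted[9] = kjjllk$llkjjlljj  (last char: 'j')
  sorted[10] = ljjkjjllk$llkjjl  (last char: 'l')
  sorted[11] = lk$llkjjlljjkjjl  (last char: 'l')
  sorted[12] = lkjjlljjkjjllk$l  (last char: 'l')
  sorted[13] = lljjkjjllk$llkjj  (last char: 'j')
  sorted[14] = llk$llkjjlljjkjj  (last char: 'j')
  sorted[15] = llkjjlljjkjjllk$  (last char: '$')
Last column: klkkjjjlljllljj$
Original string S is at sorted index 15

Answer: klkkjjjlljllljj$
15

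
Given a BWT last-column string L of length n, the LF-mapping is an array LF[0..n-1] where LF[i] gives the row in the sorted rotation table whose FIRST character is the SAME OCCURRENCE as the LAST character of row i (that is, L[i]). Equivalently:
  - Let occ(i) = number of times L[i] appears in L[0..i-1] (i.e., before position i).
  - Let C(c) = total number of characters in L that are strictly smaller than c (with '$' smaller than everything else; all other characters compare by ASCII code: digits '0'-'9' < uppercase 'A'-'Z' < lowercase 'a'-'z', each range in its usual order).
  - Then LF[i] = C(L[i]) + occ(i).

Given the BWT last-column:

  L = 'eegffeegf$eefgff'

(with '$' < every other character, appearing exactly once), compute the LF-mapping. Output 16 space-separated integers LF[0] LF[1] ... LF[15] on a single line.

Char counts: '$':1, 'e':6, 'f':6, 'g':3
C (first-col start): C('$')=0, C('e')=1, C('f')=7, C('g')=13
L[0]='e': occ=0, LF[0]=C('e')+0=1+0=1
L[1]='e': occ=1, LF[1]=C('e')+1=1+1=2
L[2]='g': occ=0, LF[2]=C('g')+0=13+0=13
L[3]='f': occ=0, LF[3]=C('f')+0=7+0=7
L[4]='f': occ=1, LF[4]=C('f')+1=7+1=8
L[5]='e': occ=2, LF[5]=C('e')+2=1+2=3
L[6]='e': occ=3, LF[6]=C('e')+3=1+3=4
L[7]='g': occ=1, LF[7]=C('g')+1=13+1=14
L[8]='f': occ=2, LF[8]=C('f')+2=7+2=9
L[9]='$': occ=0, LF[9]=C('$')+0=0+0=0
L[10]='e': occ=4, LF[10]=C('e')+4=1+4=5
L[11]='e': occ=5, LF[11]=C('e')+5=1+5=6
L[12]='f': occ=3, LF[12]=C('f')+3=7+3=10
L[13]='g': occ=2, LF[13]=C('g')+2=13+2=15
L[14]='f': occ=4, LF[14]=C('f')+4=7+4=11
L[15]='f': occ=5, LF[15]=C('f')+5=7+5=12

Answer: 1 2 13 7 8 3 4 14 9 0 5 6 10 15 11 12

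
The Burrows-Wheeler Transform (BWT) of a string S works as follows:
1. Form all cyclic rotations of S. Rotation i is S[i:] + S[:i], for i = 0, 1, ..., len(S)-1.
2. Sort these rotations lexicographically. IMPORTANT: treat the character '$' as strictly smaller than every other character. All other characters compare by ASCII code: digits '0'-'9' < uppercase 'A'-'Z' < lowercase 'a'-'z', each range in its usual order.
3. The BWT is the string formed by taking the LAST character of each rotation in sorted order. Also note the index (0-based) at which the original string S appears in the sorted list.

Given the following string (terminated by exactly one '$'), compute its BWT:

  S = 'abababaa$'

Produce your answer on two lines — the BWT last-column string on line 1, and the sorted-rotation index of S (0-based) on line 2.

All 9 rotations (rotation i = S[i:]+S[:i]):
  rot[0] = abababaa$
  rot[1] = bababaa$a
  rot[2] = ababaa$ab
  rot[3] = babaa$aba
  rot[4] = abaa$abab
  rot[5] = baa$ababa
  rot[6] = aa$ababab
  rot[7] = a$abababa
  rot[8] = $abababaa
Sorted (with $ < everything):
  sorted[0] = $abababaa  (last char: 'a')
  sorted[1] = a$abababa  (last char: 'a')
  sorted[2] = aa$ababab  (last char: 'b')
  sorted[3] = abaa$abab  (last char: 'b')
  sorted[4] = ababaa$ab  (last char: 'b')
  sorted[5] = abababaa$  (last char: '$')
  sorted[6] = baa$ababa  (last char: 'a')
  sorted[7] = babaa$aba  (last char: 'a')
  sorted[8] = bababaa$a  (last char: 'a')
Last column: aabbb$aaa
Original string S is at sorted index 5

Answer: aabbb$aaa
5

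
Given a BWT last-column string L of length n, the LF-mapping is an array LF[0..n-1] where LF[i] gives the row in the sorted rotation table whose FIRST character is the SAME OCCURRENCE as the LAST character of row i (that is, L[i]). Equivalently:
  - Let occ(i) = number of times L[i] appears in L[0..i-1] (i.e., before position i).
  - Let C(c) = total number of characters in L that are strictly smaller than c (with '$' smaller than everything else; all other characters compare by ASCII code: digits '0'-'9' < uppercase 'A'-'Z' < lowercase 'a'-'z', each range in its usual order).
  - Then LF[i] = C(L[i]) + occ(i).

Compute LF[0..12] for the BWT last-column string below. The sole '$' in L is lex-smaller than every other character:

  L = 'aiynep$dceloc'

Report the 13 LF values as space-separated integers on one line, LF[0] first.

Answer: 1 7 12 9 5 11 0 4 2 6 8 10 3

Derivation:
Char counts: '$':1, 'a':1, 'c':2, 'd':1, 'e':2, 'i':1, 'l':1, 'n':1, 'o':1, 'p':1, 'y':1
C (first-col start): C('$')=0, C('a')=1, C('c')=2, C('d')=4, C('e')=5, C('i')=7, C('l')=8, C('n')=9, C('o')=10, C('p')=11, C('y')=12
L[0]='a': occ=0, LF[0]=C('a')+0=1+0=1
L[1]='i': occ=0, LF[1]=C('i')+0=7+0=7
L[2]='y': occ=0, LF[2]=C('y')+0=12+0=12
L[3]='n': occ=0, LF[3]=C('n')+0=9+0=9
L[4]='e': occ=0, LF[4]=C('e')+0=5+0=5
L[5]='p': occ=0, LF[5]=C('p')+0=11+0=11
L[6]='$': occ=0, LF[6]=C('$')+0=0+0=0
L[7]='d': occ=0, LF[7]=C('d')+0=4+0=4
L[8]='c': occ=0, LF[8]=C('c')+0=2+0=2
L[9]='e': occ=1, LF[9]=C('e')+1=5+1=6
L[10]='l': occ=0, LF[10]=C('l')+0=8+0=8
L[11]='o': occ=0, LF[11]=C('o')+0=10+0=10
L[12]='c': occ=1, LF[12]=C('c')+1=2+1=3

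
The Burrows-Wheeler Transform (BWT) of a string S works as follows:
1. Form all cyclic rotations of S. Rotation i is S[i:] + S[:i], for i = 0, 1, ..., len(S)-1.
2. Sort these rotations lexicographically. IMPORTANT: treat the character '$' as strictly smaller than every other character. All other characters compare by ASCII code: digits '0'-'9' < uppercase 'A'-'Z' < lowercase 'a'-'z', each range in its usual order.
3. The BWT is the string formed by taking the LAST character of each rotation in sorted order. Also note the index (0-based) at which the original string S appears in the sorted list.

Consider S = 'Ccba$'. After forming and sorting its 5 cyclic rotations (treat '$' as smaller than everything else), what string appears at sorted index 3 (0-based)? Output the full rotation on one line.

Answer: ba$Cc

Derivation:
All 5 rotations (rotation i = S[i:]+S[:i]):
  rot[0] = Ccba$
  rot[1] = cba$C
  rot[2] = ba$Cc
  rot[3] = a$Ccb
  rot[4] = $Ccba
Sorted (with $ < everything):
  sorted[0] = $Ccba
  sorted[1] = Ccba$
  sorted[2] = a$Ccb
  sorted[3] = ba$Cc
  sorted[4] = cba$C
sorted[3] = ba$Cc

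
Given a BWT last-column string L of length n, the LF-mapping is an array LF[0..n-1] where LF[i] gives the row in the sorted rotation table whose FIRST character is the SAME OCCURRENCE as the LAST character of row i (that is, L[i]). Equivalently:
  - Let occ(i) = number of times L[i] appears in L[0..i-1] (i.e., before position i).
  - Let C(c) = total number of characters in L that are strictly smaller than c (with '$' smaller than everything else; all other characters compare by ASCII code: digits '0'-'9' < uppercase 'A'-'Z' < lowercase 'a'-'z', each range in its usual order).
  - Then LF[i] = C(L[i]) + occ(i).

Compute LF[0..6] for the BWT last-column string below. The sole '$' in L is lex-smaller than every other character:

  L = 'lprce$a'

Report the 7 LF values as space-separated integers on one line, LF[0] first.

Answer: 4 5 6 2 3 0 1

Derivation:
Char counts: '$':1, 'a':1, 'c':1, 'e':1, 'l':1, 'p':1, 'r':1
C (first-col start): C('$')=0, C('a')=1, C('c')=2, C('e')=3, C('l')=4, C('p')=5, C('r')=6
L[0]='l': occ=0, LF[0]=C('l')+0=4+0=4
L[1]='p': occ=0, LF[1]=C('p')+0=5+0=5
L[2]='r': occ=0, LF[2]=C('r')+0=6+0=6
L[3]='c': occ=0, LF[3]=C('c')+0=2+0=2
L[4]='e': occ=0, LF[4]=C('e')+0=3+0=3
L[5]='$': occ=0, LF[5]=C('$')+0=0+0=0
L[6]='a': occ=0, LF[6]=C('a')+0=1+0=1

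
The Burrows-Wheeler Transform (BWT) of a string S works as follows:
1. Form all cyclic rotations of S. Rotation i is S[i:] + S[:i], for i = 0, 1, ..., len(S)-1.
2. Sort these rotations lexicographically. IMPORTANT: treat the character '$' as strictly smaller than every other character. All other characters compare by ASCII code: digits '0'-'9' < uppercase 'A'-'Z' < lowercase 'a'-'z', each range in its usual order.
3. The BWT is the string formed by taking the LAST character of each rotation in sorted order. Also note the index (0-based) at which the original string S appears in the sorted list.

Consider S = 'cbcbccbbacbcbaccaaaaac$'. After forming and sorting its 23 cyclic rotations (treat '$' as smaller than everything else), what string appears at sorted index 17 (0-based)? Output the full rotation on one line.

All 23 rotations (rotation i = S[i:]+S[:i]):
  rot[0] = cbcbccbbacbcbaccaaaaac$
  rot[1] = bcbccbbacbcbaccaaaaac$c
  rot[2] = cbccbbacbcbaccaaaaac$cb
  rot[3] = bccbbacbcbaccaaaaac$cbc
  rot[4] = ccbbacbcbaccaaaaac$cbcb
  rot[5] = cbbacbcbaccaaaaac$cbcbc
  rot[6] = bbacbcbaccaaaaac$cbcbcc
  rot[7] = bacbcbaccaaaaac$cbcbccb
  rot[8] = acbcbaccaaaaac$cbcbccbb
  rot[9] = cbcbaccaaaaac$cbcbccbba
  rot[10] = bcbaccaaaaac$cbcbccbbac
  rot[11] = cbaccaaaaac$cbcbccbbacb
  rot[12] = baccaaaaac$cbcbccbbacbc
  rot[13] = accaaaaac$cbcbccbbacbcb
  rot[14] = ccaaaaac$cbcbccbbacbcba
  rot[15] = caaaaac$cbcbccbbacbcbac
  rot[16] = aaaaac$cbcbccbbacbcbacc
  rot[17] = aaaac$cbcbccbbacbcbacca
  rot[18] = aaac$cbcbccbbacbcbaccaa
  rot[19] = aac$cbcbccbbacbcbaccaaa
  rot[20] = ac$cbcbccbbacbcbaccaaaa
  rot[21] = c$cbcbccbbacbcbaccaaaaa
  rot[22] = $cbcbccbbacbcbaccaaaaac
Sorted (with $ < everything):
  sorted[0] = $cbcbccbbacbcbaccaaaaac
  sorted[1] = aaaaac$cbcbccbbacbcbacc
  sorted[2] = aaaac$cbcbccbbacbcbacca
  sorted[3] = aaac$cbcbccbbacbcbaccaa
  sorted[4] = aac$cbcbccbbacbcbaccaaa
  sorted[5] = ac$cbcbccbbacbcbaccaaaa
  sorted[6] = acbcbaccaaaaac$cbcbccbb
  sorted[7] = accaaaaac$cbcbccbbacbcb
  sorted[8] = bacbcbaccaaaaac$cbcbccb
  sorted[9] = baccaaaaac$cbcbccbbacbc
  sorted[10] = bbacbcbaccaaaaac$cbcbcc
  sorted[11] = bcbaccaaaaac$cbcbccbbac
  sorted[12] = bcbccbbacbcbaccaaaaac$c
  sorted[13] = bccbbacbcbaccaaaaac$cbc
  sorted[14] = c$cbcbccbbacbcbaccaaaaa
  sorted[15] = caaaaac$cbcbccbbacbcbac
  sorted[16] = cbaccaaaaac$cbcbccbbacb
  sorted[17] = cbbacbcbaccaaaaac$cbcbc
  sorted[18] = cbcbaccaaaaac$cbcbccbba
  sorted[19] = cbcbccbbacbcbaccaaaaac$
  sorted[20] = cbccbbacbcbaccaaaaac$cb
  sorted[21] = ccaaaaac$cbcbccbbacbcba
  sorted[22] = ccbbacbcbaccaaaaac$cbcb
sorted[17] = cbbacbcbaccaaaaac$cbcbc

Answer: cbbacbcbaccaaaaac$cbcbc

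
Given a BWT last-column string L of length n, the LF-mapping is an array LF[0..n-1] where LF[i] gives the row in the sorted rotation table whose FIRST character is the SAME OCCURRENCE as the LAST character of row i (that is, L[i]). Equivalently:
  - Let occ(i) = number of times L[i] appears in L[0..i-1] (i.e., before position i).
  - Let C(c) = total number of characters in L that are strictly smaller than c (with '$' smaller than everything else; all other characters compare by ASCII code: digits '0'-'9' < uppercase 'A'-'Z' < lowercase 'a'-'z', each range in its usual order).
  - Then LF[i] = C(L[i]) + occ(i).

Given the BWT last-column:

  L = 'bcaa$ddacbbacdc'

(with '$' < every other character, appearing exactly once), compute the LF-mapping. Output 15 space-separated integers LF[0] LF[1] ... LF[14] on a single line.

Char counts: '$':1, 'a':4, 'b':3, 'c':4, 'd':3
C (first-col start): C('$')=0, C('a')=1, C('b')=5, C('c')=8, C('d')=12
L[0]='b': occ=0, LF[0]=C('b')+0=5+0=5
L[1]='c': occ=0, LF[1]=C('c')+0=8+0=8
L[2]='a': occ=0, LF[2]=C('a')+0=1+0=1
L[3]='a': occ=1, LF[3]=C('a')+1=1+1=2
L[4]='$': occ=0, LF[4]=C('$')+0=0+0=0
L[5]='d': occ=0, LF[5]=C('d')+0=12+0=12
L[6]='d': occ=1, LF[6]=C('d')+1=12+1=13
L[7]='a': occ=2, LF[7]=C('a')+2=1+2=3
L[8]='c': occ=1, LF[8]=C('c')+1=8+1=9
L[9]='b': occ=1, LF[9]=C('b')+1=5+1=6
L[10]='b': occ=2, LF[10]=C('b')+2=5+2=7
L[11]='a': occ=3, LF[11]=C('a')+3=1+3=4
L[12]='c': occ=2, LF[12]=C('c')+2=8+2=10
L[13]='d': occ=2, LF[13]=C('d')+2=12+2=14
L[14]='c': occ=3, LF[14]=C('c')+3=8+3=11

Answer: 5 8 1 2 0 12 13 3 9 6 7 4 10 14 11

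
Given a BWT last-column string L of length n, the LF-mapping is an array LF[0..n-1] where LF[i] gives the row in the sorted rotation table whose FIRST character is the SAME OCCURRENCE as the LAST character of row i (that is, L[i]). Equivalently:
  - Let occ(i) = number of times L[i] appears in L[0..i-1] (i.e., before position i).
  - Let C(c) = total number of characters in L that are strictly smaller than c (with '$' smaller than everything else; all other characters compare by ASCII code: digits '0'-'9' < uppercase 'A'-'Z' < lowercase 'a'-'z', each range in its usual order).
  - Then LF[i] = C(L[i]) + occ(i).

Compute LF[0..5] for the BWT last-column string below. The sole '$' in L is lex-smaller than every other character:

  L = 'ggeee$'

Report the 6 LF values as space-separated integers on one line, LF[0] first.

Char counts: '$':1, 'e':3, 'g':2
C (first-col start): C('$')=0, C('e')=1, C('g')=4
L[0]='g': occ=0, LF[0]=C('g')+0=4+0=4
L[1]='g': occ=1, LF[1]=C('g')+1=4+1=5
L[2]='e': occ=0, LF[2]=C('e')+0=1+0=1
L[3]='e': occ=1, LF[3]=C('e')+1=1+1=2
L[4]='e': occ=2, LF[4]=C('e')+2=1+2=3
L[5]='$': occ=0, LF[5]=C('$')+0=0+0=0

Answer: 4 5 1 2 3 0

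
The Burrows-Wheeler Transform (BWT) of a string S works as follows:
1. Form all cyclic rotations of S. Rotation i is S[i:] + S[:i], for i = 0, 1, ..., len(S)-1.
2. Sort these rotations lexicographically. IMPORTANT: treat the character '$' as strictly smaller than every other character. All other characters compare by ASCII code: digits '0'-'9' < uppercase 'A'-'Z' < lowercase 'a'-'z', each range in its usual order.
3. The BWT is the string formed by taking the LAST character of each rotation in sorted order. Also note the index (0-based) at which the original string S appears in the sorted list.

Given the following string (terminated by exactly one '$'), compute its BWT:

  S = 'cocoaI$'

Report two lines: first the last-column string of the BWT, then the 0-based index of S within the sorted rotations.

Answer: Iaoo$cc
4

Derivation:
All 7 rotations (rotation i = S[i:]+S[:i]):
  rot[0] = cocoaI$
  rot[1] = ocoaI$c
  rot[2] = coaI$co
  rot[3] = oaI$coc
  rot[4] = aI$coco
  rot[5] = I$cocoa
  rot[6] = $cocoaI
Sorted (with $ < everything):
  sorted[0] = $cocoaI  (last char: 'I')
  sorted[1] = I$cocoa  (last char: 'a')
  sorted[2] = aI$coco  (last char: 'o')
  sorted[3] = coaI$co  (last char: 'o')
  sorted[4] = cocoaI$  (last char: '$')
  sorted[5] = oaI$coc  (last char: 'c')
  sorted[6] = ocoaI$c  (last char: 'c')
Last column: Iaoo$cc
Original string S is at sorted index 4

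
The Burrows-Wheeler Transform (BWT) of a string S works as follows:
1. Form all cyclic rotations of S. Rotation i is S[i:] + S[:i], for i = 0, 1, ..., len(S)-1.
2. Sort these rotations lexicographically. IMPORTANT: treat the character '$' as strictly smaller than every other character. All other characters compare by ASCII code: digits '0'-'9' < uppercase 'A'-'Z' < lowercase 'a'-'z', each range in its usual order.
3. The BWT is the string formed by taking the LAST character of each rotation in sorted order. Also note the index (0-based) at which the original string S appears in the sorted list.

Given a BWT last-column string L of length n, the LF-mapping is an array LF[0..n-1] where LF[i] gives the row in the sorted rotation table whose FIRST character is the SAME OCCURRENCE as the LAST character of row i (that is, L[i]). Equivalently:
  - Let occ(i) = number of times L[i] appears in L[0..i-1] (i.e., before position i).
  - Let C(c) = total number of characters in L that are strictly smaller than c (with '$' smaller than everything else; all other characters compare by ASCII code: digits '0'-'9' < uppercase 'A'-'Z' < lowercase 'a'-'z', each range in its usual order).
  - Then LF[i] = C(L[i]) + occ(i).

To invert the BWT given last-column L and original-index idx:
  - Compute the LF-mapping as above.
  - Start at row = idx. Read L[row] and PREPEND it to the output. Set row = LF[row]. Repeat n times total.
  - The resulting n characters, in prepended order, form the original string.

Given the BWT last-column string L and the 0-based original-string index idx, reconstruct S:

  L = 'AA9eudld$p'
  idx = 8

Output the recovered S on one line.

LF mapping: 2 3 1 6 9 4 7 5 0 8
Walk LF starting at row 8, prepending L[row]:
  step 1: row=8, L[8]='$', prepend. Next row=LF[8]=0
  step 2: row=0, L[0]='A', prepend. Next row=LF[0]=2
  step 3: row=2, L[2]='9', prepend. Next row=LF[2]=1
  step 4: row=1, L[1]='A', prepend. Next row=LF[1]=3
  step 5: row=3, L[3]='e', prepend. Next row=LF[3]=6
  step 6: row=6, L[6]='l', prepend. Next row=LF[6]=7
  step 7: row=7, L[7]='d', prepend. Next row=LF[7]=5
  step 8: row=5, L[5]='d', prepend. Next row=LF[5]=4
  step 9: row=4, L[4]='u', prepend. Next row=LF[4]=9
  step 10: row=9, L[9]='p', prepend. Next row=LF[9]=8
Reversed output: puddleA9A$

Answer: puddleA9A$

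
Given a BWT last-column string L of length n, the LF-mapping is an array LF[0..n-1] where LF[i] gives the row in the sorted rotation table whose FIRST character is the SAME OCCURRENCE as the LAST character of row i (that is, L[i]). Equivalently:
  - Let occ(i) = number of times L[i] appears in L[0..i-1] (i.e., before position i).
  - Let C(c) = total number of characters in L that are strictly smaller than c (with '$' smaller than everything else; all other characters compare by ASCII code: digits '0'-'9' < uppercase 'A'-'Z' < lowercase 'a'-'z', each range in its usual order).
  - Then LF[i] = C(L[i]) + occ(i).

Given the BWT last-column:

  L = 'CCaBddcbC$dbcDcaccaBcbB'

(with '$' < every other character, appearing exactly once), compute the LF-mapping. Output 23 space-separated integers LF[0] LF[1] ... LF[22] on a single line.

Answer: 4 5 8 1 20 21 14 11 6 0 22 12 15 7 16 9 17 18 10 2 19 13 3

Derivation:
Char counts: '$':1, 'B':3, 'C':3, 'D':1, 'a':3, 'b':3, 'c':6, 'd':3
C (first-col start): C('$')=0, C('B')=1, C('C')=4, C('D')=7, C('a')=8, C('b')=11, C('c')=14, C('d')=20
L[0]='C': occ=0, LF[0]=C('C')+0=4+0=4
L[1]='C': occ=1, LF[1]=C('C')+1=4+1=5
L[2]='a': occ=0, LF[2]=C('a')+0=8+0=8
L[3]='B': occ=0, LF[3]=C('B')+0=1+0=1
L[4]='d': occ=0, LF[4]=C('d')+0=20+0=20
L[5]='d': occ=1, LF[5]=C('d')+1=20+1=21
L[6]='c': occ=0, LF[6]=C('c')+0=14+0=14
L[7]='b': occ=0, LF[7]=C('b')+0=11+0=11
L[8]='C': occ=2, LF[8]=C('C')+2=4+2=6
L[9]='$': occ=0, LF[9]=C('$')+0=0+0=0
L[10]='d': occ=2, LF[10]=C('d')+2=20+2=22
L[11]='b': occ=1, LF[11]=C('b')+1=11+1=12
L[12]='c': occ=1, LF[12]=C('c')+1=14+1=15
L[13]='D': occ=0, LF[13]=C('D')+0=7+0=7
L[14]='c': occ=2, LF[14]=C('c')+2=14+2=16
L[15]='a': occ=1, LF[15]=C('a')+1=8+1=9
L[16]='c': occ=3, LF[16]=C('c')+3=14+3=17
L[17]='c': occ=4, LF[17]=C('c')+4=14+4=18
L[18]='a': occ=2, LF[18]=C('a')+2=8+2=10
L[19]='B': occ=1, LF[19]=C('B')+1=1+1=2
L[20]='c': occ=5, LF[20]=C('c')+5=14+5=19
L[21]='b': occ=2, LF[21]=C('b')+2=11+2=13
L[22]='B': occ=2, LF[22]=C('B')+2=1+2=3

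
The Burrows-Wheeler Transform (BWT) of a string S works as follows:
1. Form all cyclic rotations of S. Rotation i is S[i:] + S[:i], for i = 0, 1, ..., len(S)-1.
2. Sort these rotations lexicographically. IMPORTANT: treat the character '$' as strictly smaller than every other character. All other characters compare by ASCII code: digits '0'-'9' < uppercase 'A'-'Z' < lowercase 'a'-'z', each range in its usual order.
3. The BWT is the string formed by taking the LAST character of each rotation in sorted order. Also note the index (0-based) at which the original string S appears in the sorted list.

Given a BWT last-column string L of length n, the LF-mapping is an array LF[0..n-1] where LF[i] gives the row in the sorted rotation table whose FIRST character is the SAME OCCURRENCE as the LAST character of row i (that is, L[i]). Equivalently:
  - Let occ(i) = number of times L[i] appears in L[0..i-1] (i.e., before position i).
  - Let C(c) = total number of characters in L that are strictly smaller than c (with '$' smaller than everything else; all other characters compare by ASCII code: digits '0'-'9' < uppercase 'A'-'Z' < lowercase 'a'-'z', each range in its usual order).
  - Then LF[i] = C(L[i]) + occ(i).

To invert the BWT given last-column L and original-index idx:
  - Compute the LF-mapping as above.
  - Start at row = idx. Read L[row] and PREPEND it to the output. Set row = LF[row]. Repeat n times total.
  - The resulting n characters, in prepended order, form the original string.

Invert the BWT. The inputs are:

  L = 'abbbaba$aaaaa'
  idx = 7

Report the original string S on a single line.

LF mapping: 1 9 10 11 2 12 3 0 4 5 6 7 8
Walk LF starting at row 7, prepending L[row]:
  step 1: row=7, L[7]='$', prepend. Next row=LF[7]=0
  step 2: row=0, L[0]='a', prepend. Next row=LF[0]=1
  step 3: row=1, L[1]='b', prepend. Next row=LF[1]=9
  step 4: row=9, L[9]='a', prepend. Next row=LF[9]=5
  step 5: row=5, L[5]='b', prepend. Next row=LF[5]=12
  step 6: row=12, L[12]='a', prepend. Next row=LF[12]=8
  step 7: row=8, L[8]='a', prepend. Next row=LF[8]=4
  step 8: row=4, L[4]='a', prepend. Next row=LF[4]=2
  step 9: row=2, L[2]='b', prepend. Next row=LF[2]=10
  step 10: row=10, L[10]='a', prepend. Next row=LF[10]=6
  step 11: row=6, L[6]='a', prepend. Next row=LF[6]=3
  step 12: row=3, L[3]='b', prepend. Next row=LF[3]=11
  step 13: row=11, L[11]='a', prepend. Next row=LF[11]=7
Reversed output: abaabaaababa$

Answer: abaabaaababa$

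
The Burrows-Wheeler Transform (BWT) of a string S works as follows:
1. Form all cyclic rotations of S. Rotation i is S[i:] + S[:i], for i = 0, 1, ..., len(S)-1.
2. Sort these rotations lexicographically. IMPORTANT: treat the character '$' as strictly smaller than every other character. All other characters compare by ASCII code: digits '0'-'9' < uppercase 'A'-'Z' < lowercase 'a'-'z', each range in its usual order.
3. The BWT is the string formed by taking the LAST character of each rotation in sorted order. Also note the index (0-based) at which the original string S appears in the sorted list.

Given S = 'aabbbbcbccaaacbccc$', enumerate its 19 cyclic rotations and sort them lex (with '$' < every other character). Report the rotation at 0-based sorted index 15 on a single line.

Answer: cbccc$aabbbbcbccaaa

Derivation:
All 19 rotations (rotation i = S[i:]+S[:i]):
  rot[0] = aabbbbcbccaaacbccc$
  rot[1] = abbbbcbccaaacbccc$a
  rot[2] = bbbbcbccaaacbccc$aa
  rot[3] = bbbcbccaaacbccc$aab
  rot[4] = bbcbccaaacbccc$aabb
  rot[5] = bcbccaaacbccc$aabbb
  rot[6] = cbccaaacbccc$aabbbb
  rot[7] = bccaaacbccc$aabbbbc
  rot[8] = ccaaacbccc$aabbbbcb
  rot[9] = caaacbccc$aabbbbcbc
  rot[10] = aaacbccc$aabbbbcbcc
  rot[11] = aacbccc$aabbbbcbcca
  rot[12] = acbccc$aabbbbcbccaa
  rot[13] = cbccc$aabbbbcbccaaa
  rot[14] = bccc$aabbbbcbccaaac
  rot[15] = ccc$aabbbbcbccaaacb
  rot[16] = cc$aabbbbcbccaaacbc
  rot[17] = c$aabbbbcbccaaacbcc
  rot[18] = $aabbbbcbccaaacbccc
Sorted (with $ < everything):
  sorted[0] = $aabbbbcbccaaacbccc
  sorted[1] = aaacbccc$aabbbbcbcc
  sorted[2] = aabbbbcbccaaacbccc$
  sorted[3] = aacbccc$aabbbbcbcca
  sorted[4] = abbbbcbccaaacbccc$a
  sorted[5] = acbccc$aabbbbcbccaa
  sorted[6] = bbbbcbccaaacbccc$aa
  sorted[7] = bbbcbccaaacbccc$aab
  sorted[8] = bbcbccaaacbccc$aabb
  sorted[9] = bcbccaaacbccc$aabbb
  sorted[10] = bccaaacbccc$aabbbbc
  sorted[11] = bccc$aabbbbcbccaaac
  sorted[12] = c$aabbbbcbccaaacbcc
  sorted[13] = caaacbccc$aabbbbcbc
  sorted[14] = cbccaaacbccc$aabbbb
  sorted[15] = cbccc$aabbbbcbccaaa
  sorted[16] = cc$aabbbbcbccaaacbc
  sorted[17] = ccaaacbccc$aabbbbcb
  sorted[18] = ccc$aabbbbcbccaaacb
sorted[15] = cbccc$aabbbbcbccaaa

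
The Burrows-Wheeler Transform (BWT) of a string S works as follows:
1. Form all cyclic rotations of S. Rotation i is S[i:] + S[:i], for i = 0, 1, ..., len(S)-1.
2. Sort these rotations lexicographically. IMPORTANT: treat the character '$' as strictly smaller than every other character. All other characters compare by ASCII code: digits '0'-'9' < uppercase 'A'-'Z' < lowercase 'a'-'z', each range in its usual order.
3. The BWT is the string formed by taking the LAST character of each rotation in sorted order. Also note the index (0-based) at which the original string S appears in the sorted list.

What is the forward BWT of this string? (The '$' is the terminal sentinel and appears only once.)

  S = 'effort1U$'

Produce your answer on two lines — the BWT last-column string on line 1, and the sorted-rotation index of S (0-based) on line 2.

All 9 rotations (rotation i = S[i:]+S[:i]):
  rot[0] = effort1U$
  rot[1] = ffort1U$e
  rot[2] = fort1U$ef
  rot[3] = ort1U$eff
  rot[4] = rt1U$effo
  rot[5] = t1U$effor
  rot[6] = 1U$effort
  rot[7] = U$effort1
  rot[8] = $effort1U
Sorted (with $ < everything):
  sorted[0] = $effort1U  (last char: 'U')
  sorted[1] = 1U$effort  (last char: 't')
  sorted[2] = U$effort1  (last char: '1')
  sorted[3] = effort1U$  (last char: '$')
  sorted[4] = ffort1U$e  (last char: 'e')
  sorted[5] = fort1U$ef  (last char: 'f')
  sorted[6] = ort1U$eff  (last char: 'f')
  sorted[7] = rt1U$effo  (last char: 'o')
  sorted[8] = t1U$effor  (last char: 'r')
Last column: Ut1$effor
Original string S is at sorted index 3

Answer: Ut1$effor
3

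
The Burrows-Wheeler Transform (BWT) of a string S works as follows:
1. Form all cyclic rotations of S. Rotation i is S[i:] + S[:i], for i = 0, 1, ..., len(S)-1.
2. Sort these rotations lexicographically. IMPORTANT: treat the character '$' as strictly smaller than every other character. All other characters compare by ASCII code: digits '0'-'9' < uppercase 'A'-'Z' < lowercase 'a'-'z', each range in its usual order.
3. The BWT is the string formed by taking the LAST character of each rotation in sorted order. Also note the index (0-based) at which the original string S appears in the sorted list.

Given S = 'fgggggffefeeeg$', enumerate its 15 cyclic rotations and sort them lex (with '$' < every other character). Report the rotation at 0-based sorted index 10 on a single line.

Answer: gffefeeeg$fgggg

Derivation:
All 15 rotations (rotation i = S[i:]+S[:i]):
  rot[0] = fgggggffefeeeg$
  rot[1] = gggggffefeeeg$f
  rot[2] = ggggffefeeeg$fg
  rot[3] = gggffefeeeg$fgg
  rot[4] = ggffefeeeg$fggg
  rot[5] = gffefeeeg$fgggg
  rot[6] = ffefeeeg$fggggg
  rot[7] = fefeeeg$fgggggf
  rot[8] = efeeeg$fgggggff
  rot[9] = feeeg$fgggggffe
  rot[10] = eeeg$fgggggffef
  rot[11] = eeg$fgggggffefe
  rot[12] = eg$fgggggffefee
  rot[13] = g$fgggggffefeee
  rot[14] = $fgggggffefeeeg
Sorted (with $ < everything):
  sorted[0] = $fgggggffefeeeg
  sorted[1] = eeeg$fgggggffef
  sorted[2] = eeg$fgggggffefe
  sorted[3] = efeeeg$fgggggff
  sorted[4] = eg$fgggggffefee
  sorted[5] = feeeg$fgggggffe
  sorted[6] = fefeeeg$fgggggf
  sorted[7] = ffefeeeg$fggggg
  sorted[8] = fgggggffefeeeg$
  sorted[9] = g$fgggggffefeee
  sorted[10] = gffefeeeg$fgggg
  sorted[11] = ggffefeeeg$fggg
  sorted[12] = gggffefeeeg$fgg
  sorted[13] = ggggffefeeeg$fg
  sorted[14] = gggggffefeeeg$f
sorted[10] = gffefeeeg$fgggg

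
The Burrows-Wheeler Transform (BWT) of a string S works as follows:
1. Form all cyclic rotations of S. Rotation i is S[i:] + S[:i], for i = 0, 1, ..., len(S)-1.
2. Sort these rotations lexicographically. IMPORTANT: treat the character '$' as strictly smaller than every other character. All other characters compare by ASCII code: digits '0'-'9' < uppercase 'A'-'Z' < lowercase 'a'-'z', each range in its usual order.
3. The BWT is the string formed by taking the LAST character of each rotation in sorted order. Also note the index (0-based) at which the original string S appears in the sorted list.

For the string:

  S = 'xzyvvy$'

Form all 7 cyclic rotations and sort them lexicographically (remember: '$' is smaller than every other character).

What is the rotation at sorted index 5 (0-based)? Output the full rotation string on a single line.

All 7 rotations (rotation i = S[i:]+S[:i]):
  rot[0] = xzyvvy$
  rot[1] = zyvvy$x
  rot[2] = yvvy$xz
  rot[3] = vvy$xzy
  rot[4] = vy$xzyv
  rot[5] = y$xzyvv
  rot[6] = $xzyvvy
Sorted (with $ < everything):
  sorted[0] = $xzyvvy
  sorted[1] = vvy$xzy
  sorted[2] = vy$xzyv
  sorted[3] = xzyvvy$
  sorted[4] = y$xzyvv
  sorted[5] = yvvy$xz
  sorted[6] = zyvvy$x
sorted[5] = yvvy$xz

Answer: yvvy$xz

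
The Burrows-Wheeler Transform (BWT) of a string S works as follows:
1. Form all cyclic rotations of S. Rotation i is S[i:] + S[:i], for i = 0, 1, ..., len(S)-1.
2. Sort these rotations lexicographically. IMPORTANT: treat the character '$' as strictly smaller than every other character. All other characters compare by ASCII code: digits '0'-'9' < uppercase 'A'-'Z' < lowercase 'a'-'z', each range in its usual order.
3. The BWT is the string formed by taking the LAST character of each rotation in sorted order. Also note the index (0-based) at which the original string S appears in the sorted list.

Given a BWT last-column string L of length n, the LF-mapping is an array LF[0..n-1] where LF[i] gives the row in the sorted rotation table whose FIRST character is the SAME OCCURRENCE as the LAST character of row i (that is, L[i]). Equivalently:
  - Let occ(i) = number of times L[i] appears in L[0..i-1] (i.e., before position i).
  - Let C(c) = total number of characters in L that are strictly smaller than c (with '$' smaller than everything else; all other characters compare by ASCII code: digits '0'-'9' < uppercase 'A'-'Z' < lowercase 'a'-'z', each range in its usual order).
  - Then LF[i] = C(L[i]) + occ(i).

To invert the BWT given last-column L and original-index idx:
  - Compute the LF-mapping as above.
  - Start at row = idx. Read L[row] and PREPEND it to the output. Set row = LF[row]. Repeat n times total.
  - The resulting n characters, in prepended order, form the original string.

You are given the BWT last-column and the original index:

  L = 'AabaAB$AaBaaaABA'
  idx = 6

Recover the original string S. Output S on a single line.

LF mapping: 1 9 15 10 2 6 0 3 11 7 12 13 14 4 8 5
Walk LF starting at row 6, prepending L[row]:
  step 1: row=6, L[6]='$', prepend. Next row=LF[6]=0
  step 2: row=0, L[0]='A', prepend. Next row=LF[0]=1
  step 3: row=1, L[1]='a', prepend. Next row=LF[1]=9
  step 4: row=9, L[9]='B', prepend. Next row=LF[9]=7
  step 5: row=7, L[7]='A', prepend. Next row=LF[7]=3
  step 6: row=3, L[3]='a', prepend. Next row=LF[3]=10
  step 7: row=10, L[10]='a', prepend. Next row=LF[10]=12
  step 8: row=12, L[12]='a', prepend. Next row=LF[12]=14
  step 9: row=14, L[14]='B', prepend. Next row=LF[14]=8
  step 10: row=8, L[8]='a', prepend. Next row=LF[8]=11
  step 11: row=11, L[11]='a', prepend. Next row=LF[11]=13
  step 12: row=13, L[13]='A', prepend. Next row=LF[13]=4
  step 13: row=4, L[4]='A', prepend. Next row=LF[4]=2
  step 14: row=2, L[2]='b', prepend. Next row=LF[2]=15
  step 15: row=15, L[15]='A', prepend. Next row=LF[15]=5
  step 16: row=5, L[5]='B', prepend. Next row=LF[5]=6
Reversed output: BAbAAaaBaaaABaA$

Answer: BAbAAaaBaaaABaA$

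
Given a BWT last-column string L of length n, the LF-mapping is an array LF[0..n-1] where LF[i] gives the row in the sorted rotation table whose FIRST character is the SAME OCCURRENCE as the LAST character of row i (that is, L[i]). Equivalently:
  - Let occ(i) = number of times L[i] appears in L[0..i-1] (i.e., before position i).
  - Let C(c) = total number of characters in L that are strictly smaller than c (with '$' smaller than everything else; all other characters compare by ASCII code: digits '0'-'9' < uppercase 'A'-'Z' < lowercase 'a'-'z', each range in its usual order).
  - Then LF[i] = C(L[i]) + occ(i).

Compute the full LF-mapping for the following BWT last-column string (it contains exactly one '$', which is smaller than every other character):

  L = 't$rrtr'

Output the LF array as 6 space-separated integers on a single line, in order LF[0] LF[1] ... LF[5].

Char counts: '$':1, 'r':3, 't':2
C (first-col start): C('$')=0, C('r')=1, C('t')=4
L[0]='t': occ=0, LF[0]=C('t')+0=4+0=4
L[1]='$': occ=0, LF[1]=C('$')+0=0+0=0
L[2]='r': occ=0, LF[2]=C('r')+0=1+0=1
L[3]='r': occ=1, LF[3]=C('r')+1=1+1=2
L[4]='t': occ=1, LF[4]=C('t')+1=4+1=5
L[5]='r': occ=2, LF[5]=C('r')+2=1+2=3

Answer: 4 0 1 2 5 3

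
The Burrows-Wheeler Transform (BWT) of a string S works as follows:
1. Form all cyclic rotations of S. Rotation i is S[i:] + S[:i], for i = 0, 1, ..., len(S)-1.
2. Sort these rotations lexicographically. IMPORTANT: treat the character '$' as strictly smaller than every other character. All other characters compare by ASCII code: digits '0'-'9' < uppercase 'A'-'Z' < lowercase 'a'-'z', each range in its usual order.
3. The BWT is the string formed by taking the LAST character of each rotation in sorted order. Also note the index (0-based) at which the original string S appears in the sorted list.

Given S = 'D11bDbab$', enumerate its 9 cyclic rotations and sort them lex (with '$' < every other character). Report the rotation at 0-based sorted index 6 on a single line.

All 9 rotations (rotation i = S[i:]+S[:i]):
  rot[0] = D11bDbab$
  rot[1] = 11bDbab$D
  rot[2] = 1bDbab$D1
  rot[3] = bDbab$D11
  rot[4] = Dbab$D11b
  rot[5] = bab$D11bD
  rot[6] = ab$D11bDb
  rot[7] = b$D11bDba
  rot[8] = $D11bDbab
Sorted (with $ < everything):
  sorted[0] = $D11bDbab
  sorted[1] = 11bDbab$D
  sorted[2] = 1bDbab$D1
  sorted[3] = D11bDbab$
  sorted[4] = Dbab$D11b
  sorted[5] = ab$D11bDb
  sorted[6] = b$D11bDba
  sorted[7] = bDbab$D11
  sorted[8] = bab$D11bD
sorted[6] = b$D11bDba

Answer: b$D11bDba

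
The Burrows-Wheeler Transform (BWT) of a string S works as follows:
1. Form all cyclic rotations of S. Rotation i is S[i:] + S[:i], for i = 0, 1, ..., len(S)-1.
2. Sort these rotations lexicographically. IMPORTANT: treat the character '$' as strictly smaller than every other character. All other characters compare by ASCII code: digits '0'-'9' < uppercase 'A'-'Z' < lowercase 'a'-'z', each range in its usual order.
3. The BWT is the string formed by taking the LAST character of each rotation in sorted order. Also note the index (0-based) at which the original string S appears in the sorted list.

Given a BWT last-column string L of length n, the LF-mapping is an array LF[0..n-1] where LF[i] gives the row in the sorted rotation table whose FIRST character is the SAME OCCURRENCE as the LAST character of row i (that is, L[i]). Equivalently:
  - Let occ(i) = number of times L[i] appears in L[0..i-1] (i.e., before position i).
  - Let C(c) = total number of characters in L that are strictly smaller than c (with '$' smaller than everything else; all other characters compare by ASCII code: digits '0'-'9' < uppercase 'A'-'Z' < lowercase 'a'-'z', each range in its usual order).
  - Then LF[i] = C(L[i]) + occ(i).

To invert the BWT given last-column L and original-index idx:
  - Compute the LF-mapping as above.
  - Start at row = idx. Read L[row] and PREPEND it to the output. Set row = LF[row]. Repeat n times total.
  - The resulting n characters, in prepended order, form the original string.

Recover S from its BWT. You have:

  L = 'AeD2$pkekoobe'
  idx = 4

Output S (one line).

Answer: bookkeepe2DA$

Derivation:
LF mapping: 2 5 3 1 0 12 8 6 9 10 11 4 7
Walk LF starting at row 4, prepending L[row]:
  step 1: row=4, L[4]='$', prepend. Next row=LF[4]=0
  step 2: row=0, L[0]='A', prepend. Next row=LF[0]=2
  step 3: row=2, L[2]='D', prepend. Next row=LF[2]=3
  step 4: row=3, L[3]='2', prepend. Next row=LF[3]=1
  step 5: row=1, L[1]='e', prepend. Next row=LF[1]=5
  step 6: row=5, L[5]='p', prepend. Next row=LF[5]=12
  step 7: row=12, L[12]='e', prepend. Next row=LF[12]=7
  step 8: row=7, L[7]='e', prepend. Next row=LF[7]=6
  step 9: row=6, L[6]='k', prepend. Next row=LF[6]=8
  step 10: row=8, L[8]='k', prepend. Next row=LF[8]=9
  step 11: row=9, L[9]='o', prepend. Next row=LF[9]=10
  step 12: row=10, L[10]='o', prepend. Next row=LF[10]=11
  step 13: row=11, L[11]='b', prepend. Next row=LF[11]=4
Reversed output: bookkeepe2DA$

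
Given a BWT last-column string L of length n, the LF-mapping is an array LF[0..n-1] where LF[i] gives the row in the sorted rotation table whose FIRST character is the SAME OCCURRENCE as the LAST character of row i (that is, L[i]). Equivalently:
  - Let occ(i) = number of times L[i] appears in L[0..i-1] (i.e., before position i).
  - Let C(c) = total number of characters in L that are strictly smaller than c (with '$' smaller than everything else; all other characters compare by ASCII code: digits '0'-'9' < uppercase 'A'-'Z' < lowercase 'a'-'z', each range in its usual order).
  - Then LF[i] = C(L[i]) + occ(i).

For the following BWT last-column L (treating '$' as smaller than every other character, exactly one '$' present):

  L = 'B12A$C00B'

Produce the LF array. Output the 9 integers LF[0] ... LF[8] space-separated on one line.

Char counts: '$':1, '0':2, '1':1, '2':1, 'A':1, 'B':2, 'C':1
C (first-col start): C('$')=0, C('0')=1, C('1')=3, C('2')=4, C('A')=5, C('B')=6, C('C')=8
L[0]='B': occ=0, LF[0]=C('B')+0=6+0=6
L[1]='1': occ=0, LF[1]=C('1')+0=3+0=3
L[2]='2': occ=0, LF[2]=C('2')+0=4+0=4
L[3]='A': occ=0, LF[3]=C('A')+0=5+0=5
L[4]='$': occ=0, LF[4]=C('$')+0=0+0=0
L[5]='C': occ=0, LF[5]=C('C')+0=8+0=8
L[6]='0': occ=0, LF[6]=C('0')+0=1+0=1
L[7]='0': occ=1, LF[7]=C('0')+1=1+1=2
L[8]='B': occ=1, LF[8]=C('B')+1=6+1=7

Answer: 6 3 4 5 0 8 1 2 7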